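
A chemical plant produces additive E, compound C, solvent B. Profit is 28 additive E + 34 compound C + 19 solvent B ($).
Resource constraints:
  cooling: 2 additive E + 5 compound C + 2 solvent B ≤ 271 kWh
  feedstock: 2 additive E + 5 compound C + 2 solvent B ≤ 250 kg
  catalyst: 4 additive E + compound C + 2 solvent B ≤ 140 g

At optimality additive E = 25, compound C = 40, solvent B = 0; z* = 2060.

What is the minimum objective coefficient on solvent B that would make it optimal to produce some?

Check each constraint at x*: cooling 250/271 (slack 21); feedstock 250/250 (tight); catalyst 140/140 (tight).
Since cooling is not tight, its dual is 0.
From A_Bᵀ y = c: 2·y_feedstock + 4·y_catalyst = 28; 5·y_feedstock + 1·y_catalyst = 34.
This yields shadow prices y_feedstock = 6, y_catalyst = 4.
solvent B enters the basis when its profit ≥ yᵀa₃ = 6·2 + 4·2 = 20.

20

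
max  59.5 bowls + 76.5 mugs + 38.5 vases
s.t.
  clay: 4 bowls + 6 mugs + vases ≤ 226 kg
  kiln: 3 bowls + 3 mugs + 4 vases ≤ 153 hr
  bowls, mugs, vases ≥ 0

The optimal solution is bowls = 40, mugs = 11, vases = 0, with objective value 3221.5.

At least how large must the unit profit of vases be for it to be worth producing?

Both clay and kiln are binding at x*.
Dual feasibility on the basic columns requires 4·y_clay + 3·y_kiln = 59.5, 6·y_clay + 3·y_kiln = 76.5.
→ y_clay = 8.5 and y_kiln = 8.5.
vases enters the basis when its profit ≥ yᵀa₃ = 8.5·1 + 8.5·4 = 42.5.

42.5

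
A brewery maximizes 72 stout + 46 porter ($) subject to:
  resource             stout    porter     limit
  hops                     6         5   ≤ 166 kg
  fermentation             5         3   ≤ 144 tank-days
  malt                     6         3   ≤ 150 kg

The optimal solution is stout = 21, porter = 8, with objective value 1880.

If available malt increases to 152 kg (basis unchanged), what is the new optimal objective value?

At the optimum: hops uses 166 of 166 (binding); fermentation uses 129 of 144 (slack = 15); malt uses 150 of 150 (binding).
Slack constraints have shadow price 0 (complementary slackness).
Dual feasibility on the basic columns requires 6·y_hops + 6·y_malt = 72, 5·y_hops + 3·y_malt = 46.
→ y_hops = 5 and y_malt = 7.
Δz = y_malt·Δb = 7 × (2) = 14, so new z* = 1880 + 14 = 1894.

1894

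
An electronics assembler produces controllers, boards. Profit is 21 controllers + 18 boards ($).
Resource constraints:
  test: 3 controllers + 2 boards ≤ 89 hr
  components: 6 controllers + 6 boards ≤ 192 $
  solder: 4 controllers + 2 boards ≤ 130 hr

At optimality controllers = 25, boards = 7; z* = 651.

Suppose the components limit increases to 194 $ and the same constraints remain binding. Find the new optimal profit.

655

At the optimum: test uses 89 of 89 (binding); components uses 192 of 192 (binding); solder uses 114 of 130 (slack = 16).
Since solder is not tight, its dual is 0.
Dual feasibility on the basic columns requires 3·y_test + 6·y_components = 21, 2·y_test + 6·y_components = 18.
This yields shadow prices y_test = 3, y_components = 2.
Δz = y_components·Δb = 2 × (2) = 4, so new z* = 651 + 4 = 655.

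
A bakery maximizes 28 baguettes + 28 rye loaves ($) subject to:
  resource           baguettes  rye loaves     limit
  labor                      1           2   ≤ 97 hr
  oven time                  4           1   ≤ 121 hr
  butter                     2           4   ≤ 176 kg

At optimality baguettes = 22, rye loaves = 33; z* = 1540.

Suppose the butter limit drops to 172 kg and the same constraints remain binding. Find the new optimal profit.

Check each constraint at x*: labor 88/97 (slack 9); oven time 121/121 (tight); butter 176/176 (tight).
Slack constraints have shadow price 0 (complementary slackness).
From A_Bᵀ y = c: 4·y_oven time + 2·y_butter = 28; 1·y_oven time + 4·y_butter = 28.
→ y_oven time = 4 and y_butter = 6.
Δz = y_butter·Δb = 6 × (-4) = -24, so new z* = 1540 − 24 = 1516.

1516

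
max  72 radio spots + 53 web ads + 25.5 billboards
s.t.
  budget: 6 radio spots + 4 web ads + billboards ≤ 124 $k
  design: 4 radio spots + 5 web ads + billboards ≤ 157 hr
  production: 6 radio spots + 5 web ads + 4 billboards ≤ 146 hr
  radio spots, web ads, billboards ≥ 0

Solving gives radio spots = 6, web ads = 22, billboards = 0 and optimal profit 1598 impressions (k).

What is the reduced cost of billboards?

Check each constraint at x*: budget 124/124 (tight); design 134/157 (slack 23); production 146/146 (tight).
By complementary slackness, y = 0 for the non-binding constraint.
From A_Bᵀ y = c: 6·y_budget + 6·y_production = 72; 4·y_budget + 5·y_production = 53.
This yields shadow prices y_budget = 7, y_production = 5.
Reduced cost of billboards: c₃ − yᵀa₃ = 25.5 − (7·1 + 5·4) = 25.5 − 27 = -1.5.

-1.5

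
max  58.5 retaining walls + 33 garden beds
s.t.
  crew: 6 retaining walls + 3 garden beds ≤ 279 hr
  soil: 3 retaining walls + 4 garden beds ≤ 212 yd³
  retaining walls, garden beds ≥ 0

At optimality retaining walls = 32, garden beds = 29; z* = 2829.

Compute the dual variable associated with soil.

1.5

Check each constraint at x*: crew 279/279 (tight); soil 212/212 (tight).
Dual feasibility on the basic columns requires 6·y_crew + 3·y_soil = 58.5, 3·y_crew + 4·y_soil = 33.
Solving: y_crew = 9, y_soil = 1.5.
Shadow price of soil = 1.5.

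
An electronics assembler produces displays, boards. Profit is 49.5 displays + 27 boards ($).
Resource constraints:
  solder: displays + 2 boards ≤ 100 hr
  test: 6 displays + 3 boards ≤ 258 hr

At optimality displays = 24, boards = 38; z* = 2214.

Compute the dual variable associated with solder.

Both solder and test are binding at x*.
Dual feasibility on the basic columns requires 1·y_solder + 6·y_test = 49.5, 2·y_solder + 3·y_test = 27.
This yields shadow prices y_solder = 1.5, y_test = 8.
Shadow price of solder = 1.5.

1.5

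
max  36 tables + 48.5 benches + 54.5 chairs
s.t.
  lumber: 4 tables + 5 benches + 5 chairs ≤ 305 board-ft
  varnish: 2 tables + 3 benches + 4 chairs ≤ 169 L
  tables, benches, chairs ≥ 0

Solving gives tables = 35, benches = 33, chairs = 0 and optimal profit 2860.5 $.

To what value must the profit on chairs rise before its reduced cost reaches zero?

At the optimum: lumber uses 305 of 305 (binding); varnish uses 169 of 169 (binding).
From A_Bᵀ y = c: 4·y_lumber + 2·y_varnish = 36; 5·y_lumber + 3·y_varnish = 48.5.
Solving: y_lumber = 5.5, y_varnish = 7.
chairs enters the basis when its profit ≥ yᵀa₃ = 5.5·5 + 7·4 = 55.5.

55.5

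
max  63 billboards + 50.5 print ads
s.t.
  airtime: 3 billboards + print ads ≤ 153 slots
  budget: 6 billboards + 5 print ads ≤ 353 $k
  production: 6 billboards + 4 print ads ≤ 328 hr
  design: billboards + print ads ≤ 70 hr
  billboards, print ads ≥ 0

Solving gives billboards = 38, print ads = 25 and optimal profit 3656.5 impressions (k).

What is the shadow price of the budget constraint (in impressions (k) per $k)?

8.5

Binding: budget and production. Non-binding: airtime (14 unused), design (7 unused).
By complementary slackness, y = 0 for the non-binding constraints.
The binding rows give the dual system: 6·y_budget + 6·y_production = 63 and 5·y_budget + 4·y_production = 50.5.
This yields shadow prices y_budget = 8.5, y_production = 2.
Shadow price of budget = 8.5.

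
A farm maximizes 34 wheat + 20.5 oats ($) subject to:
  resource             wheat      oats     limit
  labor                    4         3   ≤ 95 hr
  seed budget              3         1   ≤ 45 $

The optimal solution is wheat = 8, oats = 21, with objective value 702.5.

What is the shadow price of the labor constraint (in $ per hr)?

At the optimum: labor uses 95 of 95 (binding); seed budget uses 45 of 45 (binding).
Dual feasibility on the basic columns requires 4·y_labor + 3·y_seed budget = 34, 3·y_labor + 1·y_seed budget = 20.5.
→ y_labor = 5.5 and y_seed budget = 4.
Shadow price of labor = 5.5.

5.5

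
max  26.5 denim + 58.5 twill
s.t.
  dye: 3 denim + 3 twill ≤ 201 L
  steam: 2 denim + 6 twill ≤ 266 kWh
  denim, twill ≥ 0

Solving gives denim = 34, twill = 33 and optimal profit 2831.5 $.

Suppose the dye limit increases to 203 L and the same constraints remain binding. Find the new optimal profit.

Check each constraint at x*: dye 201/201 (tight); steam 266/266 (tight).
The binding rows give the dual system: 3·y_dye + 2·y_steam = 26.5 and 3·y_dye + 6·y_steam = 58.5.
→ y_dye = 3.5 and y_steam = 8.
Δz = y_dye·Δb = 3.5 × (2) = 7, so new z* = 2831.5 + 7 = 2838.5.

2838.5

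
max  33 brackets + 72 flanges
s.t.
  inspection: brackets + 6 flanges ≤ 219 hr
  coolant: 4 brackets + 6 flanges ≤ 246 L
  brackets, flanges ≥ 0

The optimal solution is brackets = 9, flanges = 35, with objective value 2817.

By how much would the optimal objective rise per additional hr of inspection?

5

Check each constraint at x*: inspection 219/219 (tight); coolant 246/246 (tight).
Dual feasibility on the basic columns requires 1·y_inspection + 4·y_coolant = 33, 6·y_inspection + 6·y_coolant = 72.
This yields shadow prices y_inspection = 5, y_coolant = 7.
Shadow price of inspection = 5.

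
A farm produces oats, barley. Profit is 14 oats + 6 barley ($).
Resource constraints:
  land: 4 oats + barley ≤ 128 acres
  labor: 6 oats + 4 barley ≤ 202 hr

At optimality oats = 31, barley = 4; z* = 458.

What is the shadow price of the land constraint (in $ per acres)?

2

At the optimum: land uses 128 of 128 (binding); labor uses 202 of 202 (binding).
From A_Bᵀ y = c: 4·y_land + 6·y_labor = 14; 1·y_land + 4·y_labor = 6.
This yields shadow prices y_land = 2, y_labor = 1.
Shadow price of land = 2.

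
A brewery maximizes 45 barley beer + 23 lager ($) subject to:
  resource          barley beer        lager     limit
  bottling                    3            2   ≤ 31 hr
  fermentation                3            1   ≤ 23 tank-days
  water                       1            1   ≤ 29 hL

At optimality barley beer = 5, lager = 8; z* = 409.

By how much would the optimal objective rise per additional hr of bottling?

Binding: bottling and fermentation. Non-binding: water (16 unused).
Slack constraints have shadow price 0 (complementary slackness).
From A_Bᵀ y = c: 3·y_bottling + 3·y_fermentation = 45; 2·y_bottling + 1·y_fermentation = 23.
Solving: y_bottling = 8, y_fermentation = 7.
Shadow price of bottling = 8.

8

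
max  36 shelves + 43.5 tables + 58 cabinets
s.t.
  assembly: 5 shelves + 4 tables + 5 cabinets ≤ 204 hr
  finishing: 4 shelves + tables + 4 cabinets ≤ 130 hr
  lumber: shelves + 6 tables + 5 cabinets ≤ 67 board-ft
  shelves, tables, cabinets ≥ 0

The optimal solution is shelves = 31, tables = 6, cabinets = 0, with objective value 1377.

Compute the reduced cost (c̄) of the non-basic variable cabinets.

Binding: finishing and lumber. Non-binding: assembly (25 unused).
Since assembly is not tight, its dual is 0.
The binding rows give the dual system: 4·y_finishing + 1·y_lumber = 36 and 1·y_finishing + 6·y_lumber = 43.5.
→ y_finishing = 7.5 and y_lumber = 6.
Reduced cost of cabinets: c₃ − yᵀa₃ = 58 − (7.5·4 + 6·5) = 58 − 60 = -2.

-2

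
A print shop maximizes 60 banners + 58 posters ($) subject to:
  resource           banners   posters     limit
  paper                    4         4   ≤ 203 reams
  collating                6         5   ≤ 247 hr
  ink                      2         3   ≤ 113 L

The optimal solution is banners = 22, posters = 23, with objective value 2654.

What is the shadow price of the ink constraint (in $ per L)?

6

Binding: collating and ink. Non-binding: paper (23 unused).
Slack constraints have shadow price 0 (complementary slackness).
The binding rows give the dual system: 6·y_collating + 2·y_ink = 60 and 5·y_collating + 3·y_ink = 58.
Solving: y_collating = 8, y_ink = 6.
Shadow price of ink = 6.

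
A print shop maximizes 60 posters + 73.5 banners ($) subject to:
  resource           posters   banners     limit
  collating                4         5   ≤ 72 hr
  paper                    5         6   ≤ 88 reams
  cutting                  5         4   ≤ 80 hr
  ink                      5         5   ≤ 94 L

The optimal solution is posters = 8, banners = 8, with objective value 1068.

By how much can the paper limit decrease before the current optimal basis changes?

Binding constraints: collating, paper. The basis is B = [[4,5],[5,6]] with det -1.
Per unit decrease in paper, x* moves by d = (-5, 4).
The basis stays optimal until posters reaches 0; allowable decrease = 1.6 reams.

1.6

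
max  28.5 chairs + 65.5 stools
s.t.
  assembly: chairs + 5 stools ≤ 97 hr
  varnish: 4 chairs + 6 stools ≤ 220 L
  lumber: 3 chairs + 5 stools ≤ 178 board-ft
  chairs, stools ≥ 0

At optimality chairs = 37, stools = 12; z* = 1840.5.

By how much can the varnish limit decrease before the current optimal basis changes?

Binding constraints: assembly, varnish. The basis is B = [[1,5],[4,6]] with det -14.
Per unit decrease in varnish, x* moves by d = (-0.3571, 0.0714).
The basis stays optimal until chairs reaches 0; allowable decrease = 103.6 L.

103.6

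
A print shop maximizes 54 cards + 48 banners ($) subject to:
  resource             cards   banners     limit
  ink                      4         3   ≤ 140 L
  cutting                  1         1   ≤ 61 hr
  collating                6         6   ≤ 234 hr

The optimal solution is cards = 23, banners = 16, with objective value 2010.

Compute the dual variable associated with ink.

Binding: ink and collating. Non-binding: cutting (22 unused).
Slack constraints have shadow price 0 (complementary slackness).
Dual feasibility on the basic columns requires 4·y_ink + 6·y_collating = 54, 3·y_ink + 6·y_collating = 48.
This yields shadow prices y_ink = 6, y_collating = 5.
Shadow price of ink = 6.

6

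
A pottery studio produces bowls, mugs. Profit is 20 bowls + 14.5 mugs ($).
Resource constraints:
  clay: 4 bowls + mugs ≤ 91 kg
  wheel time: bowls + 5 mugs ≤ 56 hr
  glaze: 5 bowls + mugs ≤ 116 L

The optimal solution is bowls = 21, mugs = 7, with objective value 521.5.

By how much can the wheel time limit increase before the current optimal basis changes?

399

Binding constraints: clay, wheel time. The basis is B = [[4,1],[1,5]] with det 19.
Per unit increase in wheel time, x* moves by d = (-0.0526, 0.2105).
The basis stays optimal until bowls reaches 0; allowable increase = 399 hr.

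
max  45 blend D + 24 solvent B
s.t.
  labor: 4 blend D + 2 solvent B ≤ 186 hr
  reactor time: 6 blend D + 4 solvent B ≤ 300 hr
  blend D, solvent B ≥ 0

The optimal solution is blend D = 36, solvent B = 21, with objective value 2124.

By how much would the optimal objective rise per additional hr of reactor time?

At the optimum: labor uses 186 of 186 (binding); reactor time uses 300 of 300 (binding).
The binding rows give the dual system: 4·y_labor + 6·y_reactor time = 45 and 2·y_labor + 4·y_reactor time = 24.
Solving: y_labor = 9, y_reactor time = 1.5.
Shadow price of reactor time = 1.5.

1.5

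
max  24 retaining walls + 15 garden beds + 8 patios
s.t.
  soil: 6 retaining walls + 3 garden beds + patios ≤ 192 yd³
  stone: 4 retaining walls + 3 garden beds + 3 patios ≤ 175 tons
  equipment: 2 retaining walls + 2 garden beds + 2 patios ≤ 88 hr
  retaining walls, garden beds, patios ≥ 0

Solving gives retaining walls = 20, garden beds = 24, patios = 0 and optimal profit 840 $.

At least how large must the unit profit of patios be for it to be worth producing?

9

At the optimum: soil uses 192 of 192 (binding); stone uses 152 of 175 (slack = 23); equipment uses 88 of 88 (binding).
Slack constraints have shadow price 0 (complementary slackness).
From A_Bᵀ y = c: 6·y_soil + 2·y_equipment = 24; 3·y_soil + 2·y_equipment = 15.
Solving: y_soil = 3, y_equipment = 3.
patios enters the basis when its profit ≥ yᵀa₃ = 3·1 + 3·2 = 9.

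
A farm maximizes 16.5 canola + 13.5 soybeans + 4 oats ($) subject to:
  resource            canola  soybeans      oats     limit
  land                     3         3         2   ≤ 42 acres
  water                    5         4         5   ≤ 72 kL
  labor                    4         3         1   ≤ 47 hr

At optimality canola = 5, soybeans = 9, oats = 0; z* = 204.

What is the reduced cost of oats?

-2

At the optimum: land uses 42 of 42 (binding); water uses 61 of 72 (slack = 11); labor uses 47 of 47 (binding).
By complementary slackness, y = 0 for the non-binding constraint.
The binding rows give the dual system: 3·y_land + 4·y_labor = 16.5 and 3·y_land + 3·y_labor = 13.5.
This yields shadow prices y_land = 1.5, y_labor = 3.
Reduced cost of oats: c₃ − yᵀa₃ = 4 − (1.5·2 + 3·1) = 4 − 6 = -2.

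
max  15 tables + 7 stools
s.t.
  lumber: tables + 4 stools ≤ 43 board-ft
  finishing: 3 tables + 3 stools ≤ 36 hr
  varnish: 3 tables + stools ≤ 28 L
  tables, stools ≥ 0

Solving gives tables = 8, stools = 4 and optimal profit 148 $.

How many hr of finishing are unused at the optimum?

finishing used = 3·8 + 3·4 = 36; slack = 36 − 36 = 0.

0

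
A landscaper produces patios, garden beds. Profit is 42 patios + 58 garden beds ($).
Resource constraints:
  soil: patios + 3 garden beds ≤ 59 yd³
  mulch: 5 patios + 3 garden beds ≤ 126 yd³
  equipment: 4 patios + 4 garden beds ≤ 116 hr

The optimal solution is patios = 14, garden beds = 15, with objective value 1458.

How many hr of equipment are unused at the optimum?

equipment used = 4·14 + 4·15 = 116; slack = 116 − 116 = 0.

0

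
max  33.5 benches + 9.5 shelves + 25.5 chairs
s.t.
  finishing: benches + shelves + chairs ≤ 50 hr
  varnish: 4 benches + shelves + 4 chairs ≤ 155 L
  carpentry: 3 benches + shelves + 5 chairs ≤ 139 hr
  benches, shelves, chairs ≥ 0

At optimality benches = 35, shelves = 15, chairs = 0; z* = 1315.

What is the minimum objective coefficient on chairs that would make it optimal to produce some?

33.5

Binding: finishing and varnish. Non-binding: carpentry (19 unused).
By complementary slackness, y = 0 for the non-binding constraint.
Dual feasibility on the basic columns requires 1·y_finishing + 4·y_varnish = 33.5, 1·y_finishing + 1·y_varnish = 9.5.
→ y_finishing = 1.5 and y_varnish = 8.
chairs enters the basis when its profit ≥ yᵀa₃ = 1.5·1 + 8·4 = 33.5.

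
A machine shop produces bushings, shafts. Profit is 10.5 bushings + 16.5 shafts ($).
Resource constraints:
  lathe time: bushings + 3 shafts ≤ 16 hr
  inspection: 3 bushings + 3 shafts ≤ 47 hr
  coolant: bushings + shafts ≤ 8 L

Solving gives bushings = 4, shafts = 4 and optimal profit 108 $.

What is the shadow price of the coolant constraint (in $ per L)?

Check each constraint at x*: lathe time 16/16 (tight); inspection 24/47 (slack 23); coolant 8/8 (tight).
By complementary slackness, y = 0 for the non-binding constraint.
From A_Bᵀ y = c: 1·y_lathe time + 1·y_coolant = 10.5; 3·y_lathe time + 1·y_coolant = 16.5.
This yields shadow prices y_lathe time = 3, y_coolant = 7.5.
Shadow price of coolant = 7.5.

7.5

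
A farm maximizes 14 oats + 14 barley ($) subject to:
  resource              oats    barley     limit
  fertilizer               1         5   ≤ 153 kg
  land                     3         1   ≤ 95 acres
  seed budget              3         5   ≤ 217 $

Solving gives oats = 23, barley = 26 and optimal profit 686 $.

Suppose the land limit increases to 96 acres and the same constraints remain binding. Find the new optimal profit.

Binding: fertilizer and land. Non-binding: seed budget (18 unused).
Since seed budget is not tight, its dual is 0.
From A_Bᵀ y = c: 1·y_fertilizer + 3·y_land = 14; 5·y_fertilizer + 1·y_land = 14.
Solving: y_fertilizer = 2, y_land = 4.
Δz = y_land·Δb = 4 × (1) = 4, so new z* = 686 + 4 = 690.

690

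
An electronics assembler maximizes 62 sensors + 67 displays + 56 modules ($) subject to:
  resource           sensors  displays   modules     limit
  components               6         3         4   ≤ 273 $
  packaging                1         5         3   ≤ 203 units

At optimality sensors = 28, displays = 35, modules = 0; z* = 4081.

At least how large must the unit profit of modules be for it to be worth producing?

60

Both components and packaging are binding at x*.
From A_Bᵀ y = c: 6·y_components + 1·y_packaging = 62; 3·y_components + 5·y_packaging = 67.
Solving: y_components = 9, y_packaging = 8.
modules enters the basis when its profit ≥ yᵀa₃ = 9·4 + 8·3 = 60.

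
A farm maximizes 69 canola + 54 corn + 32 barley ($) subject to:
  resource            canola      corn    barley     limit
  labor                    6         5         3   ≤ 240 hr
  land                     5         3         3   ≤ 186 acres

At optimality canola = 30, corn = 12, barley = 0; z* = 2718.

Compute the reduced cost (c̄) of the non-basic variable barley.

Both labor and land are binding at x*.
Dual feasibility on the basic columns requires 6·y_labor + 5·y_land = 69, 5·y_labor + 3·y_land = 54.
Solving: y_labor = 9, y_land = 3.
Reduced cost of barley: c₃ − yᵀa₃ = 32 − (9·3 + 3·3) = 32 − 36 = -4.

-4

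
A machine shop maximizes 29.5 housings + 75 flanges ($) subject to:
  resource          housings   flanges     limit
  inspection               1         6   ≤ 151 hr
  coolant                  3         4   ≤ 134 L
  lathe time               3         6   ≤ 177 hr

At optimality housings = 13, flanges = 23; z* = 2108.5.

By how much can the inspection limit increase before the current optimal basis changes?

26

Binding constraints: inspection, lathe time. The basis is B = [[1,6],[3,6]] with det -12.
Per unit increase in inspection, x* moves by d = (-0.5, 0.25).
The basis stays optimal until housings reaches 0; allowable increase = 26 hr.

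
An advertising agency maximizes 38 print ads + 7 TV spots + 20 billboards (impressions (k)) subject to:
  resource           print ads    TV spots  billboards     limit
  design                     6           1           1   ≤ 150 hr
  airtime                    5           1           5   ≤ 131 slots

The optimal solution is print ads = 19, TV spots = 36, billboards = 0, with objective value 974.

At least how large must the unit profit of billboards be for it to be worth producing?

Check each constraint at x*: design 150/150 (tight); airtime 131/131 (tight).
Dual feasibility on the basic columns requires 6·y_design + 5·y_airtime = 38, 1·y_design + 1·y_airtime = 7.
Solving: y_design = 3, y_airtime = 4.
billboards enters the basis when its profit ≥ yᵀa₃ = 3·1 + 4·5 = 23.

23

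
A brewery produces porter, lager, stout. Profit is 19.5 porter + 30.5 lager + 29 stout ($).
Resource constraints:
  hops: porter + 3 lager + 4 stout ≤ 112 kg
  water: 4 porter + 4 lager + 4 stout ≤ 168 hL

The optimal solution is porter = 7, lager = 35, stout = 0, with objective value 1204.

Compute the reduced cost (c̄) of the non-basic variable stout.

At the optimum: hops uses 112 of 112 (binding); water uses 168 of 168 (binding).
From A_Bᵀ y = c: 1·y_hops + 4·y_water = 19.5; 3·y_hops + 4·y_water = 30.5.
This yields shadow prices y_hops = 5.5, y_water = 3.5.
Reduced cost of stout: c₃ − yᵀa₃ = 29 − (5.5·4 + 3.5·4) = 29 − 36 = -7.

-7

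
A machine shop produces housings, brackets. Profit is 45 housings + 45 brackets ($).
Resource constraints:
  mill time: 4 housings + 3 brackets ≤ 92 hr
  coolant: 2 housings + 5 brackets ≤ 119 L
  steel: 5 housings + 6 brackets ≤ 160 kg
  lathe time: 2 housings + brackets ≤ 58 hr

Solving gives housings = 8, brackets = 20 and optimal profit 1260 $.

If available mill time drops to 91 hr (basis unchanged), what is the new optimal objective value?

Binding: mill time and steel. Non-binding: coolant (3 unused), lathe time (22 unused).
By complementary slackness, y = 0 for the non-binding constraints.
Dual feasibility on the basic columns requires 4·y_mill time + 5·y_steel = 45, 3·y_mill time + 6·y_steel = 45.
Solving: y_mill time = 5, y_steel = 5.
Δz = y_mill time·Δb = 5 × (-1) = -5, so new z* = 1260 − 5 = 1255.

1255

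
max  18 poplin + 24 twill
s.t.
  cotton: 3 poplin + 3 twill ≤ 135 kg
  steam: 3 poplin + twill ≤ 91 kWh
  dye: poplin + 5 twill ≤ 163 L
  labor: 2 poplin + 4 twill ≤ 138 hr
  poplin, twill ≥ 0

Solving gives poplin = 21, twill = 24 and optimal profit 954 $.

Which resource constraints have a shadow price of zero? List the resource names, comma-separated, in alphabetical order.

dye, steam

cotton: 135/135 (binding)
steam: 87/91 (slack 4)
dye: 141/163 (slack 22)
labor: 138/138 (binding)
By complementary slackness, a constraint with positive slack has shadow price 0 → dye, steam.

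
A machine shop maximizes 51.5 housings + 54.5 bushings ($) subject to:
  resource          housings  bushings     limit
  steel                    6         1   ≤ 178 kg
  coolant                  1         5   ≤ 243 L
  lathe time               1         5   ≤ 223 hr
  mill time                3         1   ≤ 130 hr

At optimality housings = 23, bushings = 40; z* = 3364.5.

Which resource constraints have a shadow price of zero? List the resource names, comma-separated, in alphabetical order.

coolant, mill time

steel: 178/178 (binding)
coolant: 223/243 (slack 20)
lathe time: 223/223 (binding)
mill time: 109/130 (slack 21)
By complementary slackness, a constraint with positive slack has shadow price 0 → coolant, mill time.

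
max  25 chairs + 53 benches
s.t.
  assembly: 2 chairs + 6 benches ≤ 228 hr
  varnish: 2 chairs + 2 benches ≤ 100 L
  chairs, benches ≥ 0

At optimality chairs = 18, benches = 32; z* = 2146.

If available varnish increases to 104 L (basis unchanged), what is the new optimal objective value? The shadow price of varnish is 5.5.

Δb = 4, so new z* = 2146 + (5.5)·(4) = 2146 + 22 = 2168.

2168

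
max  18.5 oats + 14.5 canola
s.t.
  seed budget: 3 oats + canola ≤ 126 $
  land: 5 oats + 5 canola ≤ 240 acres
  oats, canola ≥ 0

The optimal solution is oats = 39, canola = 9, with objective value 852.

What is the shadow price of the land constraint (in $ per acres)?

Check each constraint at x*: seed budget 126/126 (tight); land 240/240 (tight).
From A_Bᵀ y = c: 3·y_seed budget + 5·y_land = 18.5; 1·y_seed budget + 5·y_land = 14.5.
Solving: y_seed budget = 2, y_land = 2.5.
Shadow price of land = 2.5.

2.5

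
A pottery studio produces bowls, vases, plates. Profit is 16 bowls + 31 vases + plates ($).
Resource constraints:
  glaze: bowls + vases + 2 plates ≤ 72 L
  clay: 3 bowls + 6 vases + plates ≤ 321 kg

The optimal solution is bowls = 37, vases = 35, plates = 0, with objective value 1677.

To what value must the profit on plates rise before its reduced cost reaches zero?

Both glaze and clay are binding at x*.
From A_Bᵀ y = c: 1·y_glaze + 3·y_clay = 16; 1·y_glaze + 6·y_clay = 31.
This yields shadow prices y_glaze = 1, y_clay = 5.
plates enters the basis when its profit ≥ yᵀa₃ = 1·2 + 5·1 = 7.

7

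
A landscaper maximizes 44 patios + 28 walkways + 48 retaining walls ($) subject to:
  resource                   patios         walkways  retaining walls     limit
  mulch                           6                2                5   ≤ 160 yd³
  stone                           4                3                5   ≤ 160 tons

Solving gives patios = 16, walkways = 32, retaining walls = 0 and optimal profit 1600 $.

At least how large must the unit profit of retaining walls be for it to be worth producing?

50

Both mulch and stone are binding at x*.
Dual feasibility on the basic columns requires 6·y_mulch + 4·y_stone = 44, 2·y_mulch + 3·y_stone = 28.
This yields shadow prices y_mulch = 2, y_stone = 8.
retaining walls enters the basis when its profit ≥ yᵀa₃ = 2·5 + 8·5 = 50.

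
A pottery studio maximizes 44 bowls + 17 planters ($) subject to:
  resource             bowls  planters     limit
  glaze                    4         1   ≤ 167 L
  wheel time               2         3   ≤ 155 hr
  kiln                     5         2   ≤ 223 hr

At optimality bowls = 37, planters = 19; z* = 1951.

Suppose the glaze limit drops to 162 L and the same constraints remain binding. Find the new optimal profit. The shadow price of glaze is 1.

Δb = -5, so new z* = 1951 + (1)·(-5) = 1951 − 5 = 1946.

1946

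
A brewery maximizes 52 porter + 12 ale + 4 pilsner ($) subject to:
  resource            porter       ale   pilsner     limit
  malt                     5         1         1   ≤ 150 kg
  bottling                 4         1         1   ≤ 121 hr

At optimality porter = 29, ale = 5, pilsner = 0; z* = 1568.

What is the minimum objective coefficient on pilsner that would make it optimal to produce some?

12

Both malt and bottling are binding at x*.
From A_Bᵀ y = c: 5·y_malt + 4·y_bottling = 52; 1·y_malt + 1·y_bottling = 12.
This yields shadow prices y_malt = 4, y_bottling = 8.
pilsner enters the basis when its profit ≥ yᵀa₃ = 4·1 + 8·1 = 12.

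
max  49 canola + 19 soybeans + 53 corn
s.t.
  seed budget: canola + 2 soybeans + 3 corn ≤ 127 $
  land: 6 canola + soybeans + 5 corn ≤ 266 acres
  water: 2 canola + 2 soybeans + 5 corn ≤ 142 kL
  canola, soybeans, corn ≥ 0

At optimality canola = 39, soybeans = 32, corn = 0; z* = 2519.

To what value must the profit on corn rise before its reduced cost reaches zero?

Binding: land and water. Non-binding: seed budget (24 unused).
Since seed budget is not tight, its dual is 0.
From A_Bᵀ y = c: 6·y_land + 2·y_water = 49; 1·y_land + 2·y_water = 19.
→ y_land = 6 and y_water = 6.5.
corn enters the basis when its profit ≥ yᵀa₃ = 6·5 + 6.5·5 = 62.5.

62.5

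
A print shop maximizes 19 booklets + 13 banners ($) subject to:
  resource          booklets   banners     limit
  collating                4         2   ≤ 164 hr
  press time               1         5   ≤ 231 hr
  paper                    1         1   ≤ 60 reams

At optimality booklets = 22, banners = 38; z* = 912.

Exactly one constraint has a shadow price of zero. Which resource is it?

collating: 164/164 (binding)
press time: 212/231 (slack 19)
paper: 60/60 (binding)
By complementary slackness, a constraint with positive slack has shadow price 0 → press time.

press time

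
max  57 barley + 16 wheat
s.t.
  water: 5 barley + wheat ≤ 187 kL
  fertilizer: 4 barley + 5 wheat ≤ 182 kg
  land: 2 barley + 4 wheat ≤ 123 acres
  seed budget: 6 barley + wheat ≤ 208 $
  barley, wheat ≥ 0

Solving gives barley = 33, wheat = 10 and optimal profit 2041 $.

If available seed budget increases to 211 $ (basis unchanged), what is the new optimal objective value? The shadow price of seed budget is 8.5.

2066.5

Δb = 3, so new z* = 2041 + (8.5)·(3) = 2041 + 25.5 = 2066.5.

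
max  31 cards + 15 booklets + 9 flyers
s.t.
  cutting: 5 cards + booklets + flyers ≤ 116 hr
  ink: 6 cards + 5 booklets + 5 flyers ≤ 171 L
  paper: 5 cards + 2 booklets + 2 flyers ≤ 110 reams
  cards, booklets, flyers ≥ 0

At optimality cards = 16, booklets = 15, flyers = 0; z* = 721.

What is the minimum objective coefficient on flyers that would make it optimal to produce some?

15

At the optimum: cutting uses 95 of 116 (slack = 21); ink uses 171 of 171 (binding); paper uses 110 of 110 (binding).
Since cutting is not tight, its dual is 0.
From A_Bᵀ y = c: 6·y_ink + 5·y_paper = 31; 5·y_ink + 2·y_paper = 15.
→ y_ink = 1 and y_paper = 5.
flyers enters the basis when its profit ≥ yᵀa₃ = 1·5 + 5·2 = 15.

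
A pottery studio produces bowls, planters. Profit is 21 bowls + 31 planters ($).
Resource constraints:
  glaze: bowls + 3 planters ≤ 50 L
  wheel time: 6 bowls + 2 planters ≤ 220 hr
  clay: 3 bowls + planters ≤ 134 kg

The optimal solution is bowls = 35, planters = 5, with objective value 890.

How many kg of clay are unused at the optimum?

24

clay used = 3·35 + 1·5 = 110; slack = 134 − 110 = 24.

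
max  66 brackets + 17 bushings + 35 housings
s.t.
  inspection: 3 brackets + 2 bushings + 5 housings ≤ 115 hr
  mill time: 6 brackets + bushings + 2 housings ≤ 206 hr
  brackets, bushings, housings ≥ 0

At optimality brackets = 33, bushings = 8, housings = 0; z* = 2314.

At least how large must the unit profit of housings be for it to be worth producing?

38

Check each constraint at x*: inspection 115/115 (tight); mill time 206/206 (tight).
From A_Bᵀ y = c: 3·y_inspection + 6·y_mill time = 66; 2·y_inspection + 1·y_mill time = 17.
→ y_inspection = 4 and y_mill time = 9.
housings enters the basis when its profit ≥ yᵀa₃ = 4·5 + 9·2 = 38.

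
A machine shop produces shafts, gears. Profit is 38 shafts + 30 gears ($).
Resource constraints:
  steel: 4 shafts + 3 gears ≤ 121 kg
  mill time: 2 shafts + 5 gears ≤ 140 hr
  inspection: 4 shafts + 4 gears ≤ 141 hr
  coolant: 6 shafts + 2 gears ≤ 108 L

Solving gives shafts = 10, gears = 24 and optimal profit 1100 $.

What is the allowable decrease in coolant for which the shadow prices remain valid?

52

Binding constraints: mill time, coolant. The basis is B = [[2,5],[6,2]] with det -26.
Per unit decrease in coolant, x* moves by d = (-0.1923, 0.0769).
The basis stays optimal until shafts reaches 0; allowable decrease = 52 L.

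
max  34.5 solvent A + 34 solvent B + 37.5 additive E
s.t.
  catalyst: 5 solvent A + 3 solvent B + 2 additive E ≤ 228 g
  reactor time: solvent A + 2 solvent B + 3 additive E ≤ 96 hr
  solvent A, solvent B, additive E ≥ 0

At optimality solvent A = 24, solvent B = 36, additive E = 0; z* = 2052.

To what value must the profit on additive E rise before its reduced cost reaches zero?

38.5

At the optimum: catalyst uses 228 of 228 (binding); reactor time uses 96 of 96 (binding).
From A_Bᵀ y = c: 5·y_catalyst + 1·y_reactor time = 34.5; 3·y_catalyst + 2·y_reactor time = 34.
Solving: y_catalyst = 5, y_reactor time = 9.5.
additive E enters the basis when its profit ≥ yᵀa₃ = 5·2 + 9.5·3 = 38.5.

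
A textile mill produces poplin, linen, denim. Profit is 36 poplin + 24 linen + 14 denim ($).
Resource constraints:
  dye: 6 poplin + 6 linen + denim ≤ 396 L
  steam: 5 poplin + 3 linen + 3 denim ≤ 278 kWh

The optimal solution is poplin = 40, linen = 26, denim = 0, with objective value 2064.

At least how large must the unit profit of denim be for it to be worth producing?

19

Both dye and steam are binding at x*.
Dual feasibility on the basic columns requires 6·y_dye + 5·y_steam = 36, 6·y_dye + 3·y_steam = 24.
This yields shadow prices y_dye = 1, y_steam = 6.
denim enters the basis when its profit ≥ yᵀa₃ = 1·1 + 6·3 = 19.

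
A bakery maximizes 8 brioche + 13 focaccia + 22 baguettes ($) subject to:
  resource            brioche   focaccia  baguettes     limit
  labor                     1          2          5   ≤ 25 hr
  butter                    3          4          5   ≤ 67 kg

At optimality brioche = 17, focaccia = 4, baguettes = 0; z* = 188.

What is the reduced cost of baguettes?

Both labor and butter are binding at x*.
From A_Bᵀ y = c: 1·y_labor + 3·y_butter = 8; 2·y_labor + 4·y_butter = 13.
→ y_labor = 3.5 and y_butter = 1.5.
Reduced cost of baguettes: c₃ − yᵀa₃ = 22 − (3.5·5 + 1.5·5) = 22 − 25 = -3.

-3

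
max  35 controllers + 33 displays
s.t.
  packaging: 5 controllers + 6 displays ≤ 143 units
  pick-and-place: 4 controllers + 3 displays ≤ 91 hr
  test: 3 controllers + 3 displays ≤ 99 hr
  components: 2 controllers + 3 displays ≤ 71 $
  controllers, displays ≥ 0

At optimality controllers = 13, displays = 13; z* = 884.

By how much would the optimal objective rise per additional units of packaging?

3

Binding: packaging and pick-and-place. Non-binding: test (21 unused), components (6 unused).
By complementary slackness, y = 0 for the non-binding constraints.
The binding rows give the dual system: 5·y_packaging + 4·y_pick-and-place = 35 and 6·y_packaging + 3·y_pick-and-place = 33.
→ y_packaging = 3 and y_pick-and-place = 5.
Shadow price of packaging = 3.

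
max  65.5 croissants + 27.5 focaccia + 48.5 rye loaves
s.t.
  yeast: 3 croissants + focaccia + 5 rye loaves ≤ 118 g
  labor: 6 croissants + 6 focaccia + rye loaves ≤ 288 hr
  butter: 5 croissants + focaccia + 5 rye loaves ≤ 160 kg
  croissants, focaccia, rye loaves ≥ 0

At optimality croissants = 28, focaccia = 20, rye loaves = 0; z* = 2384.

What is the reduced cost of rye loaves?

-2

Binding: labor and butter. Non-binding: yeast (14 unused).
Since yeast is not tight, its dual is 0.
Dual feasibility on the basic columns requires 6·y_labor + 5·y_butter = 65.5, 6·y_labor + 1·y_butter = 27.5.
This yields shadow prices y_labor = 3, y_butter = 9.5.
Reduced cost of rye loaves: c₃ − yᵀa₃ = 48.5 − (3·1 + 9.5·5) = 48.5 − 50.5 = -2.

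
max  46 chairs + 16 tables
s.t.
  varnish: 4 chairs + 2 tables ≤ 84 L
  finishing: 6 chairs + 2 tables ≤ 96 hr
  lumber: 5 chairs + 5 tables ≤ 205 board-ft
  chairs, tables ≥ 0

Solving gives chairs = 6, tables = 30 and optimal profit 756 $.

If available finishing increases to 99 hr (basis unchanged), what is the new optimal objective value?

777

At the optimum: varnish uses 84 of 84 (binding); finishing uses 96 of 96 (binding); lumber uses 180 of 205 (slack = 25).
Slack constraints have shadow price 0 (complementary slackness).
Dual feasibility on the basic columns requires 4·y_varnish + 6·y_finishing = 46, 2·y_varnish + 2·y_finishing = 16.
Solving: y_varnish = 1, y_finishing = 7.
Δz = y_finishing·Δb = 7 × (3) = 21, so new z* = 756 + 21 = 777.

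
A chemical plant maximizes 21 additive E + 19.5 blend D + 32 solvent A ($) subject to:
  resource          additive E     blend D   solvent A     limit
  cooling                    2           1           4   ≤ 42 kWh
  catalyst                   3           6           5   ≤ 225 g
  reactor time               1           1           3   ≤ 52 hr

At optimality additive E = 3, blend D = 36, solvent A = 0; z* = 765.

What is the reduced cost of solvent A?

-8

At the optimum: cooling uses 42 of 42 (binding); catalyst uses 225 of 225 (binding); reactor time uses 39 of 52 (slack = 13).
By complementary slackness, y = 0 for the non-binding constraint.
From A_Bᵀ y = c: 2·y_cooling + 3·y_catalyst = 21; 1·y_cooling + 6·y_catalyst = 19.5.
→ y_cooling = 7.5 and y_catalyst = 2.
Reduced cost of solvent A: c₃ − yᵀa₃ = 32 − (7.5·4 + 2·5) = 32 − 40 = -8.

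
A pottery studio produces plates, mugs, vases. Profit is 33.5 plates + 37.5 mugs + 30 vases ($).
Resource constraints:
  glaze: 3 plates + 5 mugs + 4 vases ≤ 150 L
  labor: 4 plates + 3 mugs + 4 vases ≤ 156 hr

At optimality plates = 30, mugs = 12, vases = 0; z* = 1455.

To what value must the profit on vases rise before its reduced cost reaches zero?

At the optimum: glaze uses 150 of 150 (binding); labor uses 156 of 156 (binding).
From A_Bᵀ y = c: 3·y_glaze + 4·y_labor = 33.5; 5·y_glaze + 3·y_labor = 37.5.
Solving: y_glaze = 4.5, y_labor = 5.
vases enters the basis when its profit ≥ yᵀa₃ = 4.5·4 + 5·4 = 38.

38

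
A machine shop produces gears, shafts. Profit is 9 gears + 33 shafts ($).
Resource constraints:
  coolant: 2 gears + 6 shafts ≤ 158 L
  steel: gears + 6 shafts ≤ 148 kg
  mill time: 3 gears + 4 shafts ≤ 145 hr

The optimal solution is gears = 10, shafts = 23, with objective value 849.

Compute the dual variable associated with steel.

Check each constraint at x*: coolant 158/158 (tight); steel 148/148 (tight); mill time 122/145 (slack 23).
Slack constraints have shadow price 0 (complementary slackness).
From A_Bᵀ y = c: 2·y_coolant + 1·y_steel = 9; 6·y_coolant + 6·y_steel = 33.
→ y_coolant = 3.5 and y_steel = 2.
Shadow price of steel = 2.

2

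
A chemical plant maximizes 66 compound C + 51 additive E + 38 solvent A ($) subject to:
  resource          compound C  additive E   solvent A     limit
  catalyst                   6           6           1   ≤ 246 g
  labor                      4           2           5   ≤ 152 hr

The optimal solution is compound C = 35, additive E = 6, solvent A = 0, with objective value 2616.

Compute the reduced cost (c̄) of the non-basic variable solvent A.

At the optimum: catalyst uses 246 of 246 (binding); labor uses 152 of 152 (binding).
Dual feasibility on the basic columns requires 6·y_catalyst + 4·y_labor = 66, 6·y_catalyst + 2·y_labor = 51.
Solving: y_catalyst = 6, y_labor = 7.5.
Reduced cost of solvent A: c₃ − yᵀa₃ = 38 − (6·1 + 7.5·5) = 38 − 43.5 = -5.5.

-5.5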